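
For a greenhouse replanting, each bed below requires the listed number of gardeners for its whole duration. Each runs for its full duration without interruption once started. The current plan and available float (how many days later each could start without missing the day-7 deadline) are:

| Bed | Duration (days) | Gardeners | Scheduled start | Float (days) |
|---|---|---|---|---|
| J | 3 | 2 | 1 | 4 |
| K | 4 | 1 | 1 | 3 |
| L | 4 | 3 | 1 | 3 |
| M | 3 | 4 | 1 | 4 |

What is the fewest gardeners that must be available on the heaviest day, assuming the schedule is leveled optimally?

5

Early-start (J@1, K@1, L@1, M@1) gives peak 10: d1:10  d2:10  d3:10  d4:4  d5:0  d6:0  d7:0.
Shift K→4, M→5.
Schedule J@1, K@4, L@1, M@5: d1:5  d2:5  d3:5  d4:4  d5:5  d6:5  d7:5 — peak 5.
Total gardener-days = 34 over 7 days ⇒ peak ≥ ⌈34/7⌉ = 5, so 5 is optimal.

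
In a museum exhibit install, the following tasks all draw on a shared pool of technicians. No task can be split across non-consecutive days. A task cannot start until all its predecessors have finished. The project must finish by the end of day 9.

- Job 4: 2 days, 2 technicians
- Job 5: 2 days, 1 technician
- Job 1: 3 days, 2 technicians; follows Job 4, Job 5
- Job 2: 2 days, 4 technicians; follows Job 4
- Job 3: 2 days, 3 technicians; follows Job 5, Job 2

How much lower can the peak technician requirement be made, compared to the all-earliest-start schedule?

Early-start peak: d1:3  d2:3  d3:6  d4:6  d5:5  d6:3  d7:0  d8:0  d9:0 ⇒ 6.
Leveled (Job 4@1, Job 5@1, Job 1@3, Job 2@6, Job 3@8): d1:3  d2:3  d3:2  d4:2  d5:2  d6:4  d7:4  d8:3  d9:3 ⇒ 4.
Reduction 6 − 4 = 2.

2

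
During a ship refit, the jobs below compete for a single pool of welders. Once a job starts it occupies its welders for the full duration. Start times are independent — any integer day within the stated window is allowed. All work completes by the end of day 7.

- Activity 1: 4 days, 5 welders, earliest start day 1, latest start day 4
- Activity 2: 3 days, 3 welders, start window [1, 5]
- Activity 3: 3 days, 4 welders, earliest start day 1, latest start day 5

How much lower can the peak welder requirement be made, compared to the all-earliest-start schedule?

Early-start peak: d1:12  d2:12  d3:12  d4:5  d5:0  d6:0  d7:0 ⇒ 12.
Leveled (Activity 1@1, Activity 2@5, Activity 3@5): d1:5  d2:5  d3:5  d4:5  d5:7  d6:7  d7:7 ⇒ 7.
Reduction 12 − 7 = 5.

5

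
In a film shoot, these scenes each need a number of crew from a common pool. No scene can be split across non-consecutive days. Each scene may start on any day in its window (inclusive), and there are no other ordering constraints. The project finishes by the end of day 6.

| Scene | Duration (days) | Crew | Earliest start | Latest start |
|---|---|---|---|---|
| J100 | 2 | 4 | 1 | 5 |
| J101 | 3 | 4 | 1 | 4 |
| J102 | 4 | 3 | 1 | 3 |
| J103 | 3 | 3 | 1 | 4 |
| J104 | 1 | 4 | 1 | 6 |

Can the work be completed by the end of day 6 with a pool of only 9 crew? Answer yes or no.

no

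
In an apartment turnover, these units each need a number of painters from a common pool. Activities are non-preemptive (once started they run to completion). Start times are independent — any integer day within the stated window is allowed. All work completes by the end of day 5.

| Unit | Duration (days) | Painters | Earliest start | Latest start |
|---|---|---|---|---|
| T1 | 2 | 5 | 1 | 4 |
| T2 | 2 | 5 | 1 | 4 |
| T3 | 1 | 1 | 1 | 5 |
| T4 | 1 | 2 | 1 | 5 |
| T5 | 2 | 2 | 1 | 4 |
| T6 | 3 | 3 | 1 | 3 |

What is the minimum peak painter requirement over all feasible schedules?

Early-start (T1@1, T2@1, T3@1, T4@1, T5@1, T6@1) gives peak 18: d1:18  d2:15  d3:3  d4:0  d5:0.
Shift T2→3, T4→5, T6→3.
Schedule T1@1, T2@3, T3@1, T4@5, T5@1, T6@3: d1:8  d2:7  d3:8  d4:8  d5:5 — peak 8.
Total painter-days = 36 over 5 days ⇒ peak ≥ ⌈36/5⌉ = 8, so 8 is optimal.

8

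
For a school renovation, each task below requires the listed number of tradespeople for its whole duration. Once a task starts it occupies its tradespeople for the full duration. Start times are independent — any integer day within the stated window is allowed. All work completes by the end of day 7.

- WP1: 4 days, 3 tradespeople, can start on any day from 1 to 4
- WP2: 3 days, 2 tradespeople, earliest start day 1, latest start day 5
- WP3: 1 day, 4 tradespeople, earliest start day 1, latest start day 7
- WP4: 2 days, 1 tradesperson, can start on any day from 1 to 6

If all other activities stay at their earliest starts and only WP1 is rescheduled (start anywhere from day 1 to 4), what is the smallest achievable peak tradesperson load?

7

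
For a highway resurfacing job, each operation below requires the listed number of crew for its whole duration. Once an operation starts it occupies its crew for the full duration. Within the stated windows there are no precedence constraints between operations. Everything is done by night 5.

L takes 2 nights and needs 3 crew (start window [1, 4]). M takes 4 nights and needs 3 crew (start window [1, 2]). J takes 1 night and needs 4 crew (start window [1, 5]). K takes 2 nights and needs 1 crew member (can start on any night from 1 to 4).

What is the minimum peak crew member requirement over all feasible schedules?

Early-start (L@1, M@1, J@1, K@1) gives peak 11: n1:11  n2:7  n3:3  n4:3  n5:0.
Shift J→5, K→3.
Schedule L@1, M@1, J@5, K@3: n1:6  n2:6  n3:4  n4:4  n5:4 — peak 6.

6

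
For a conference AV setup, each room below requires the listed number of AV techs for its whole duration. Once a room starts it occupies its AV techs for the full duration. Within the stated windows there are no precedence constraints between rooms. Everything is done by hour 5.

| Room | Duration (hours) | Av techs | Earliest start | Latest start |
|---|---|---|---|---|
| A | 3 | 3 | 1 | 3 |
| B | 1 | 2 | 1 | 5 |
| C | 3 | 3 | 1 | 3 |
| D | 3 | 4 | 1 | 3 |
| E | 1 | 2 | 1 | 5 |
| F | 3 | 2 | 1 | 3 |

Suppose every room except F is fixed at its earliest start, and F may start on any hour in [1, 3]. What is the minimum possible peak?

14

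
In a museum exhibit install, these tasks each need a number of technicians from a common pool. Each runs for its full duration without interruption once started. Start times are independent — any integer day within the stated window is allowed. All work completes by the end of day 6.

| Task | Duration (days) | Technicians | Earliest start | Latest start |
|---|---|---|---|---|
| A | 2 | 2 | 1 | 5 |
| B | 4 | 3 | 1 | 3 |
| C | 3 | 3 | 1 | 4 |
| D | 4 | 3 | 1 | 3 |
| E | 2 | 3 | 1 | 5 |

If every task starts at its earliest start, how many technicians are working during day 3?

At early start, day 3 has: B, C, D.
Demand: 3 + 3 + 3 = 9.

9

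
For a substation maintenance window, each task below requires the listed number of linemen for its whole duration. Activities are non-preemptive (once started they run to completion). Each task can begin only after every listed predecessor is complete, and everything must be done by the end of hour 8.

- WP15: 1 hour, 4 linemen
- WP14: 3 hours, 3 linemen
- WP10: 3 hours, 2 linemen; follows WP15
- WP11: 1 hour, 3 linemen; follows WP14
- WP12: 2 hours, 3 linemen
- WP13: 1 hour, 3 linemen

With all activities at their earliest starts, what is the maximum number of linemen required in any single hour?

Early-start schedule: WP15@1, WP14@1, WP10@2, WP11@4, WP12@1, WP13@1.
Load per hour: hour 1: 13, hour 2: 8, hour 3: 5, hour 4: 5, hour 5: 0, hour 6: 0, hour 7: 0, hour 8: 0.
Peak is 13.

13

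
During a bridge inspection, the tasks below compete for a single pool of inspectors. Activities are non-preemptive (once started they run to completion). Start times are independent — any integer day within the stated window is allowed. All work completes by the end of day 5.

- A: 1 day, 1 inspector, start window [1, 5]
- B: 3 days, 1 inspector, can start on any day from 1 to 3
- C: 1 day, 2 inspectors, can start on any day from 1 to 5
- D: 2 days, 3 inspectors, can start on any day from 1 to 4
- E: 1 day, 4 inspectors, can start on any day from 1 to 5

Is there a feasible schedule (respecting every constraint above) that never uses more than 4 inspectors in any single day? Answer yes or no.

yes

Schedule A@1, B@1, C@1, D@2, E@4: d1:4  d2:4  d3:4  d4:4  d5:0 — peak 4 ≤ 4.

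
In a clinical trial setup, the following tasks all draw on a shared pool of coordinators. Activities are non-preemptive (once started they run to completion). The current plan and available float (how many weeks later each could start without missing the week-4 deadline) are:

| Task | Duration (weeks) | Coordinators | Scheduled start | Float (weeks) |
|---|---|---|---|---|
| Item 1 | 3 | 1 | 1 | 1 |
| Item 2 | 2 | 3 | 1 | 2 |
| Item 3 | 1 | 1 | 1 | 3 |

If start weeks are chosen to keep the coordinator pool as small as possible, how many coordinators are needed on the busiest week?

4

Early-start (Item 1@1, Item 2@1, Item 3@1) gives peak 5: w1:5  w2:4  w3:1  w4:0.
Shift Item 3→3.
Schedule Item 1@1, Item 2@1, Item 3@3: w1:4  w2:4  w3:2  w4:0 — peak 4.
No arrangement of the 24 feasible schedules does better.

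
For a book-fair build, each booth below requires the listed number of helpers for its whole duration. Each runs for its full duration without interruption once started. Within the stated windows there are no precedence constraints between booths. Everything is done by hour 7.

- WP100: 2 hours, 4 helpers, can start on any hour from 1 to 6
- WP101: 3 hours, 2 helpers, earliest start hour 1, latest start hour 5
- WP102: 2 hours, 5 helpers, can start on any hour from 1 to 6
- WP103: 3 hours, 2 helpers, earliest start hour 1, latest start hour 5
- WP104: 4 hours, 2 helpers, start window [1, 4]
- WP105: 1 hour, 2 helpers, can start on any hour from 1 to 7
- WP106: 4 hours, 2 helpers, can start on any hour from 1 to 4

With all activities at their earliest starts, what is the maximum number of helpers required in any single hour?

19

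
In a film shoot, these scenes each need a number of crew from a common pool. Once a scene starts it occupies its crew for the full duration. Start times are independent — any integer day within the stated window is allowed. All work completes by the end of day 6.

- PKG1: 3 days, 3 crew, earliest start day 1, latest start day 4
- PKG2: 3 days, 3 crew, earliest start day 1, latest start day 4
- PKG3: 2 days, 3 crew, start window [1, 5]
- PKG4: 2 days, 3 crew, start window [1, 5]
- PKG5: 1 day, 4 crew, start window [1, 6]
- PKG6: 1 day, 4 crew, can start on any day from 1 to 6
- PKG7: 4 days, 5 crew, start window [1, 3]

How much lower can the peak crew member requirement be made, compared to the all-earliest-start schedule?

14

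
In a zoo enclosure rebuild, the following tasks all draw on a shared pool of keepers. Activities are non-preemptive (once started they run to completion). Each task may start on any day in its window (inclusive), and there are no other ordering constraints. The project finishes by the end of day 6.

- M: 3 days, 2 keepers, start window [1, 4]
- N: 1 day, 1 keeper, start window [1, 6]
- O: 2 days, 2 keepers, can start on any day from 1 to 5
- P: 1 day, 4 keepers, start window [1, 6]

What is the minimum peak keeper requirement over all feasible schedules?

4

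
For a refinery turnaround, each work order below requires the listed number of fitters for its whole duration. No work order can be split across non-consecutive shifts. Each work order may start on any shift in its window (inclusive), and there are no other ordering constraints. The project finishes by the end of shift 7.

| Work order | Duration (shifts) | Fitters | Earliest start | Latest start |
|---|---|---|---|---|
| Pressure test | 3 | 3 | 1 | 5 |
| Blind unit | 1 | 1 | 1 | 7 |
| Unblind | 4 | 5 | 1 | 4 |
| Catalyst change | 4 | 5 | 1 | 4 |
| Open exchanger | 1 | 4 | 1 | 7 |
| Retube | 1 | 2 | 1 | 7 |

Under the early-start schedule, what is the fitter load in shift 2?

13

At early start, shift 2 has: Pressure test, Unblind, Catalyst change.
Demand: 3 + 5 + 5 = 13.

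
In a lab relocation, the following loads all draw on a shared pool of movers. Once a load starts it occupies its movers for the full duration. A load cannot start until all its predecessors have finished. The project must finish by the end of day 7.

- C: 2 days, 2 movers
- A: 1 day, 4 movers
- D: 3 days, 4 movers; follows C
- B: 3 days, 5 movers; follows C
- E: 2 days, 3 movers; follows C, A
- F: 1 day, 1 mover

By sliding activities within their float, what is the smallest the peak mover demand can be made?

9

Early-start (C@1, A@1, D@3, B@3, E@3, F@1) gives peak 12: d1:7  d2:2  d3:12  d4:12  d5:9  d6:0  d7:0.
Shift E→6.
Schedule C@1, A@1, D@3, B@3, E@6, F@1: d1:7  d2:2  d3:9  d4:9  d5:9  d6:3  d7:3 — peak 9.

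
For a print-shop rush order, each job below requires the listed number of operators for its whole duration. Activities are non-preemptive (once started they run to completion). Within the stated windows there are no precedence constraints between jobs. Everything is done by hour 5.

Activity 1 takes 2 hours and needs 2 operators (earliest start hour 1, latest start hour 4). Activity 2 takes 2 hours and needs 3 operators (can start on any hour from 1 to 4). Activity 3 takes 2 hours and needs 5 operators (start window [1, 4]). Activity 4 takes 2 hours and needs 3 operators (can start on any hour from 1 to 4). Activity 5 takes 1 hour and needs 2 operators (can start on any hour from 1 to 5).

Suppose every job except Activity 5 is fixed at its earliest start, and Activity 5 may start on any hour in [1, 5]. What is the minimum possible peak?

13

Activity 5@1: h1:15  h2:13  h3:0  h4:0  h5:0 → peak 15
Activity 5@2: h1:13  h2:15  h3:0  h4:0  h5:0 → peak 15
Activity 5@3: h1:13  h2:13  h3:2  h4:0  h5:0 → peak 13
Activity 5@4: h1:13  h2:13  h3:0  h4:2  h5:0 → peak 13
Activity 5@5: h1:13  h2:13  h3:0  h4:0  h5:2 → peak 13
Best is Activity 5@3, peak 13.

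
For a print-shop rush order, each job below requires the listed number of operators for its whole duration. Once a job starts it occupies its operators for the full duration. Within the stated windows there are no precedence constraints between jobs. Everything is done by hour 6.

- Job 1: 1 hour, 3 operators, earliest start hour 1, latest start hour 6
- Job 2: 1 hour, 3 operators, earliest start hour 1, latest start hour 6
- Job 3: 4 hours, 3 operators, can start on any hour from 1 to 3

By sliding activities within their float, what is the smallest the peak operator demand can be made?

3

Early-start (Job 1@1, Job 2@1, Job 3@1) gives peak 9: h1:9  h2:3  h3:3  h4:3  h5:0  h6:0.
Shift Job 2→2, Job 3→3.
Schedule Job 1@1, Job 2@2, Job 3@3: h1:3  h2:3  h3:3  h4:3  h5:3  h6:3 — peak 3.
Total operator-hours = 18 over 6 hours ⇒ peak ≥ ⌈18/6⌉ = 3, so 3 is optimal.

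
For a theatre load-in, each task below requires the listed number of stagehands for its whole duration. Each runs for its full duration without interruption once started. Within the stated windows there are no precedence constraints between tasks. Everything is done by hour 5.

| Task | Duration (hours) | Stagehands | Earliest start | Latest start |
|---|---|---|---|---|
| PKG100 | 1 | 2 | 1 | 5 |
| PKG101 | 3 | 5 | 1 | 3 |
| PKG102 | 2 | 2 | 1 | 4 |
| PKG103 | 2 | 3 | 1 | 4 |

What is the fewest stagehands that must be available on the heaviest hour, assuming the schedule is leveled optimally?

Early-start (PKG100@1, PKG101@1, PKG102@1, PKG103@1) gives peak 12: h1:12  h2:10  h3:5  h4:0  h5:0.
Shift PKG102→2, PKG103→4.
Schedule PKG100@1, PKG101@1, PKG102@2, PKG103@4: h1:7  h2:7  h3:7  h4:3  h5:3 — peak 7.

7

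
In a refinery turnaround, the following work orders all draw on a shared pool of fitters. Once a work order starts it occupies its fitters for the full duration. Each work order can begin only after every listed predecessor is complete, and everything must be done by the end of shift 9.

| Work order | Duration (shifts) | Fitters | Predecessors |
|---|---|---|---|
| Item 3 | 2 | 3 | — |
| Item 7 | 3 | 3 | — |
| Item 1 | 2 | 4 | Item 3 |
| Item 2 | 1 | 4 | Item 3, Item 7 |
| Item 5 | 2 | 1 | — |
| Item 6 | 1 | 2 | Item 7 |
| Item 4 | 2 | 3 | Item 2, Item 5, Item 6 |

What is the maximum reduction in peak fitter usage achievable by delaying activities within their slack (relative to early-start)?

Early-start peak: s1:7  s2:7  s3:7  s4:10  s5:3  s6:3  s7:0  s8:0  s9:0 ⇒ 10.
Leveled (Item 3@1, Item 7@1, Item 1@4, Item 2@6, Item 5@3, Item 6@5, Item 4@7): s1:6  s2:6  s3:4  s4:5  s5:6  s6:4  s7:3  s8:3  s9:0 ⇒ 6.
Reduction 10 − 6 = 4.

4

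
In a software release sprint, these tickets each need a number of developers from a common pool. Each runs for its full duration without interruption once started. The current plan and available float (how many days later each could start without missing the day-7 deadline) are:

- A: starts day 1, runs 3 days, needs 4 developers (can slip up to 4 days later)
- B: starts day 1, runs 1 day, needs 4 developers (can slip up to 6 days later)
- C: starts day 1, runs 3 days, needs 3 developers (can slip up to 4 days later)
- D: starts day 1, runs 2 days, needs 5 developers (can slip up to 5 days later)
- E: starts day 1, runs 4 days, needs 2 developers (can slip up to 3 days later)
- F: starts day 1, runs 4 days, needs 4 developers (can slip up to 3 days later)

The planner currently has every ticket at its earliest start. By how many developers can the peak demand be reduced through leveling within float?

13

Early-start peak: d1:22  d2:18  d3:13  d4:6  d5:0  d6:0  d7:0 ⇒ 22.
Leveled (A@1, B@1, C@2, D@6, E@2, F@4): d1:8  d2:9  d3:9  d4:9  d5:6  d6:9  d7:9 ⇒ 9.
Reduction 22 − 9 = 13.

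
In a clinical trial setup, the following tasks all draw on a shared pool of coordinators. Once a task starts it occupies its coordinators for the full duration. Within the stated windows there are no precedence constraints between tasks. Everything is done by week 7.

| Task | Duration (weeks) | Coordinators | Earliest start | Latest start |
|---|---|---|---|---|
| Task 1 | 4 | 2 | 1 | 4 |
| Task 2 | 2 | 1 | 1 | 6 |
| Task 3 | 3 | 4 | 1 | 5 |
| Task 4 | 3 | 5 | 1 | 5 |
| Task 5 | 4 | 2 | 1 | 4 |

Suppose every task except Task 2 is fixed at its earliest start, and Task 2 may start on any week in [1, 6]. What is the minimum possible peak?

13

Task 2@1: w1:14  w2:14  w3:13  w4:4  w5:0  w6:0  w7:0 → peak 14
Task 2@2: w1:13  w2:14  w3:14  w4:4  w5:0  w6:0  w7:0 → peak 14
Task 2@3: w1:13  w2:13  w3:14  w4:5  w5:0  w6:0  w7:0 → peak 14
Task 2@4: w1:13  w2:13  w3:13  w4:5  w5:1  w6:0  w7:0 → peak 13
Task 2@5: w1:13  w2:13  w3:13  w4:4  w5:1  w6:1  w7:0 → peak 13
Task 2@6: w1:13  w2:13  w3:13  w4:4  w5:0  w6:1  w7:1 → peak 13
Best is Task 2@4, peak 13.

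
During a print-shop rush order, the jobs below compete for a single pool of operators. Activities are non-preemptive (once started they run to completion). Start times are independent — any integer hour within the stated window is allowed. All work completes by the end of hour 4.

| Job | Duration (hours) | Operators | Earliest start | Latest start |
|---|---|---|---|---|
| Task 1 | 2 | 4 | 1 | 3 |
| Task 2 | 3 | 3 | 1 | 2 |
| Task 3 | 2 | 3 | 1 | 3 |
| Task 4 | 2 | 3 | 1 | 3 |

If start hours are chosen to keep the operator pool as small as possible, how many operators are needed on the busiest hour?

Early-start (Task 1@1, Task 2@1, Task 3@1, Task 4@1) gives peak 13: h1:13  h2:13  h3:3  h4:0.
Shift Task 3→3, Task 4→3.
Schedule Task 1@1, Task 2@1, Task 3@3, Task 4@3: h1:7  h2:7  h3:9  h4:6 — peak 9.

9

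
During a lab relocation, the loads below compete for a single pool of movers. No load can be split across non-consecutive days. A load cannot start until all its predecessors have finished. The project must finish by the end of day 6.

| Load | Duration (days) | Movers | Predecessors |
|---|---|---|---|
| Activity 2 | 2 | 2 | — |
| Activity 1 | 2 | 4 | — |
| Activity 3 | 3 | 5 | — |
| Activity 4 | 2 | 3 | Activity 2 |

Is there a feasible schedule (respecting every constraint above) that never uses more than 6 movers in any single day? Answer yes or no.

The minimum achievable peak is 7; 6 < 7, so no feasible schedule stays within the cap.

no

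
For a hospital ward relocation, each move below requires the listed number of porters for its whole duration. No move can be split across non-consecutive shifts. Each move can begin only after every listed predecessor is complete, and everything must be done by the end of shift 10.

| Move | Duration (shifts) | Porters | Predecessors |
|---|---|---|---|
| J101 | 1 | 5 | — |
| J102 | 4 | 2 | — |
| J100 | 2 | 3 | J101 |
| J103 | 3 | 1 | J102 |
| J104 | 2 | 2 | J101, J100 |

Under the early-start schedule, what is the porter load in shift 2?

5

At early start, shift 2 has: J102, J100.
Demand: 2 + 3 = 5.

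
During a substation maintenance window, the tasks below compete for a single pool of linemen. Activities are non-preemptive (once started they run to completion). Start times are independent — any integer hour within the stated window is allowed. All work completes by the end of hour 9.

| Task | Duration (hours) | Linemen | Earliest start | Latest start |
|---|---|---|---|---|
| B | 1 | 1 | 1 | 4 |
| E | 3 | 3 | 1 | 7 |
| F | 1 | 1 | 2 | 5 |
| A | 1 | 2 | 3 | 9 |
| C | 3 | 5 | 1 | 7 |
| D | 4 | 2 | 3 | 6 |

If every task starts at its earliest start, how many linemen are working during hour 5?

At early start, hour 5 has: D.
Demand: 2 = 2.

2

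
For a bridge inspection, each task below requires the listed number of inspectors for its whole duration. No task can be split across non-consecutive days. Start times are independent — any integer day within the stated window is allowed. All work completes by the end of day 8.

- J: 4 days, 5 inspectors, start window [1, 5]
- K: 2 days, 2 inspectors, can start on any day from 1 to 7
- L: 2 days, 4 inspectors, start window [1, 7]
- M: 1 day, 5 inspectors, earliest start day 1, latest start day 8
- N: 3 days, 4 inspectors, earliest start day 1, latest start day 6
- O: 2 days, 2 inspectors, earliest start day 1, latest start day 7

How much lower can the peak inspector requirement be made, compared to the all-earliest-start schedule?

14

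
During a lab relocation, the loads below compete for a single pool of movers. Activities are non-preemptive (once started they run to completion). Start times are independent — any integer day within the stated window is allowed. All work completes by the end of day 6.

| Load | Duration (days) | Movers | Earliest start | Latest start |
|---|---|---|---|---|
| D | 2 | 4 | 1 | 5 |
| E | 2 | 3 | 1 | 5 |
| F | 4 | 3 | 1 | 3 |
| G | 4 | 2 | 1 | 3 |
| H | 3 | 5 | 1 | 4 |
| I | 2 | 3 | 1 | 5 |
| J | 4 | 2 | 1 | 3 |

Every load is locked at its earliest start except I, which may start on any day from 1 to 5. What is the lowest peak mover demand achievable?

I@1: d1:22  d2:22  d3:12  d4:7  d5:0  d6:0 → peak 22
I@2: d1:19  d2:22  d3:15  d4:7  d5:0  d6:0 → peak 22
I@3: d1:19  d2:19  d3:15  d4:10  d5:0  d6:0 → peak 19
I@4: d1:19  d2:19  d3:12  d4:10  d5:3  d6:0 → peak 19
I@5: d1:19  d2:19  d3:12  d4:7  d5:3  d6:3 → peak 19
Best is I@3, peak 19.

19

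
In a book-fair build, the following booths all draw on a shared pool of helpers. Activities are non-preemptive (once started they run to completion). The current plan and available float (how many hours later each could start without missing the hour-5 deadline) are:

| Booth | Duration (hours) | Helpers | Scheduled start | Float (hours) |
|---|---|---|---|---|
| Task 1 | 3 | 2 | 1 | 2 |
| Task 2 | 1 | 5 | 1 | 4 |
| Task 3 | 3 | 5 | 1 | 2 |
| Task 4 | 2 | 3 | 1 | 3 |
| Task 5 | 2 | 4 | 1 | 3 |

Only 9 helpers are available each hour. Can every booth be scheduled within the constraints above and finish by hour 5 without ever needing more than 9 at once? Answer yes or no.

The minimum achievable peak is 10; 9 < 10, so no feasible schedule stays within the cap.

no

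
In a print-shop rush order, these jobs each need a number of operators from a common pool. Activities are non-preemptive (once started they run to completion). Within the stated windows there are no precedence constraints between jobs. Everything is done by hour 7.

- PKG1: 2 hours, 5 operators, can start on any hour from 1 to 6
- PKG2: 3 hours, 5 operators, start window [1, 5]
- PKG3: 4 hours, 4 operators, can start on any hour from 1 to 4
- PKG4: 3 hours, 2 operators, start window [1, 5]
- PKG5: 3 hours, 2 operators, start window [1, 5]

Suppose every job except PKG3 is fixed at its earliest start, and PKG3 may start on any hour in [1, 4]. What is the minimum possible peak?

14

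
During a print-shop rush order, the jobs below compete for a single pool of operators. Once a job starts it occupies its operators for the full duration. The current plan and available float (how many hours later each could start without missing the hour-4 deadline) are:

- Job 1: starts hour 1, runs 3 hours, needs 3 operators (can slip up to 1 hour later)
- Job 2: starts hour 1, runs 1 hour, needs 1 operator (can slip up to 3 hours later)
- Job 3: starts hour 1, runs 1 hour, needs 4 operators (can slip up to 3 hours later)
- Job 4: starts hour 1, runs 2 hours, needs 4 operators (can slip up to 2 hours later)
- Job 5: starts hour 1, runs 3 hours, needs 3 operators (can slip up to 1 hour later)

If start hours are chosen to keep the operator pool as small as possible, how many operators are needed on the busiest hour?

10

Early-start (Job 1@1, Job 2@1, Job 3@1, Job 4@1, Job 5@1) gives peak 15: h1:15  h2:10  h3:6  h4:0.
Shift Job 4→2, Job 5→2.
Schedule Job 1@1, Job 2@1, Job 3@1, Job 4@2, Job 5@2: h1:8  h2:10  h3:10  h4:3 — peak 10.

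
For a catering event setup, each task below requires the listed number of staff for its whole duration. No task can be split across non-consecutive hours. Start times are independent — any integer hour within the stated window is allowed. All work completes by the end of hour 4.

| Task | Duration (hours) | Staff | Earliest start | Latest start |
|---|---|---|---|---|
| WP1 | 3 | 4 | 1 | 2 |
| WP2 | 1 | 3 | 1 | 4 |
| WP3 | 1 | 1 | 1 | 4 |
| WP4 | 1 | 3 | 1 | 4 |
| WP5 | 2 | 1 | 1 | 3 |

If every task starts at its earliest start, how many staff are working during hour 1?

At early start, hour 1 has: WP1, WP2, WP3, WP4, WP5.
Demand: 4 + 3 + 1 + 3 + 1 = 12.

12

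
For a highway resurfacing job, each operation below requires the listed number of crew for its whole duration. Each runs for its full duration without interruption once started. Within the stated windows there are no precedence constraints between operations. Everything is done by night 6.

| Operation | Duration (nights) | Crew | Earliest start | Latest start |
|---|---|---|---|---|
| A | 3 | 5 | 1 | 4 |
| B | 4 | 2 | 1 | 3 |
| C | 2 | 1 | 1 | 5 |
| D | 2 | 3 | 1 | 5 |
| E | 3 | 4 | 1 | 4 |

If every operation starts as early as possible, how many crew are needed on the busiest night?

Early-start schedule: A@1, B@1, C@1, D@1, E@1.
Load per night: night 1: 15, night 2: 15, night 3: 11, night 4: 2, night 5: 0, night 6: 0.
Peak is 15.

15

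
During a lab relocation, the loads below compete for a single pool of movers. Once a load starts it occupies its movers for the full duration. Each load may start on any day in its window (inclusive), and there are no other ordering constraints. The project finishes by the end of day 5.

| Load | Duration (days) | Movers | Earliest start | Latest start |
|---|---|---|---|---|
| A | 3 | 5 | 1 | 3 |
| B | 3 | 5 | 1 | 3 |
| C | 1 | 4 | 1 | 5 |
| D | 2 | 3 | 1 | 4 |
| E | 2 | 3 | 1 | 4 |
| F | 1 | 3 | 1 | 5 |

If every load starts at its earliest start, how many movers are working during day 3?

At early start, day 3 has: A, B.
Demand: 5 + 5 = 10.

10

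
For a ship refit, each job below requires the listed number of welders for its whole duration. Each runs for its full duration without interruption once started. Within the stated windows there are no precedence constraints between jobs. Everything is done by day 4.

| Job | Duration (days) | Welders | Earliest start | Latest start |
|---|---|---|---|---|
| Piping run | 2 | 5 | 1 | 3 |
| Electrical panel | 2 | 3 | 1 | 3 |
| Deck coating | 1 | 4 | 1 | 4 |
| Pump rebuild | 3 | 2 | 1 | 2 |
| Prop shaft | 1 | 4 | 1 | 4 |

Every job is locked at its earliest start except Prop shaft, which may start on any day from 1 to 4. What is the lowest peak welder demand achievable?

Prop shaft@1: d1:18  d2:10  d3:2  d4:0 → peak 18
Prop shaft@2: d1:14  d2:14  d3:2  d4:0 → peak 14
Prop shaft@3: d1:14  d2:10  d3:6  d4:0 → peak 14
Prop shaft@4: d1:14  d2:10  d3:2  d4:4 → peak 14
Best is Prop shaft@2, peak 14.

14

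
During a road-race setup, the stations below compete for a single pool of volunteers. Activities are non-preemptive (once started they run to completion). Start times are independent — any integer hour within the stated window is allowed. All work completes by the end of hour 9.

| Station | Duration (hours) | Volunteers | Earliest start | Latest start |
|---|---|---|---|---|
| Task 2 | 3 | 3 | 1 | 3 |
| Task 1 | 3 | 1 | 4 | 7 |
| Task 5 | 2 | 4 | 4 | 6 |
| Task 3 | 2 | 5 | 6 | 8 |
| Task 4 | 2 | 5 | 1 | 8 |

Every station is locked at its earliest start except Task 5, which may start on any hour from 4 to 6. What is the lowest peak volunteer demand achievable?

Task 5@4: h1:8  h2:8  h3:3  h4:5  h5:5  h6:6  h7:5  h8:0  h9:0 → peak 8
Task 5@5: h1:8  h2:8  h3:3  h4:1  h5:5  h6:10  h7:5  h8:0  h9:0 → peak 10
Task 5@6: h1:8  h2:8  h3:3  h4:1  h5:1  h6:10  h7:9  h8:0  h9:0 → peak 10
Best is Task 5@4, peak 8.

8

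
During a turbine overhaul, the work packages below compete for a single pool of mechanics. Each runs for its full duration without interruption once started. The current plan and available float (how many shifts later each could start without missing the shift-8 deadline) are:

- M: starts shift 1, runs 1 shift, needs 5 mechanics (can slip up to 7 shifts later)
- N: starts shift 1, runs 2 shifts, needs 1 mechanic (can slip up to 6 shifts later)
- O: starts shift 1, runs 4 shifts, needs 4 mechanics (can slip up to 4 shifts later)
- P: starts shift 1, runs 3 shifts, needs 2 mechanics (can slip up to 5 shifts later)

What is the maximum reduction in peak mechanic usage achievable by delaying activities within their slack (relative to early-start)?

7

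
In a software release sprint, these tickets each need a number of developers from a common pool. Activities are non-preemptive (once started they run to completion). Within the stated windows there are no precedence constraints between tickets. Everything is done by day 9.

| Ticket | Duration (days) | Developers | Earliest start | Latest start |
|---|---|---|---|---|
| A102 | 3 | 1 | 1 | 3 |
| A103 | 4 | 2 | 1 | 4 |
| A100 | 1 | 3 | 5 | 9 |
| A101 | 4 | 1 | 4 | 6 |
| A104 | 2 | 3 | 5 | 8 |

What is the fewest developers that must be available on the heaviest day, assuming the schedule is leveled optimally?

Early-start (A102@1, A103@1, A100@5, A101@4, A104@5) gives peak 7: d1:3  d2:3  d3:3  d4:3  d5:7  d6:4  d7:1  d8:0  d9:0.
Shift A104→6.
Schedule A102@1, A103@1, A100@5, A101@4, A104@6: d1:3  d2:3  d3:3  d4:3  d5:4  d6:4  d7:4  d8:0  d9:0 — peak 4.

4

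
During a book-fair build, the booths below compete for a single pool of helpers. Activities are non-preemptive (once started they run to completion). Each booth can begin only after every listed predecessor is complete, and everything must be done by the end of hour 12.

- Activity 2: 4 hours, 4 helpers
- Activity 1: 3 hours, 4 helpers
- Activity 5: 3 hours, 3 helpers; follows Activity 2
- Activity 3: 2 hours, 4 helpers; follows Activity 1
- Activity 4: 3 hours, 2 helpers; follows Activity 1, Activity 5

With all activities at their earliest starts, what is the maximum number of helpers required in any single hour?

Early-start schedule: Activity 2@1, Activity 1@1, Activity 5@5, Activity 3@4, Activity 4@8.
Load per hour: hour 1: 8, hour 2: 8, hour 3: 8, hour 4: 8, hour 5: 7, hour 6: 3, hour 7: 3, hour 8: 2, hour 9: 2, hour 10: 2, hour 11: 0, hour 12: 0.
Peak is 8.

8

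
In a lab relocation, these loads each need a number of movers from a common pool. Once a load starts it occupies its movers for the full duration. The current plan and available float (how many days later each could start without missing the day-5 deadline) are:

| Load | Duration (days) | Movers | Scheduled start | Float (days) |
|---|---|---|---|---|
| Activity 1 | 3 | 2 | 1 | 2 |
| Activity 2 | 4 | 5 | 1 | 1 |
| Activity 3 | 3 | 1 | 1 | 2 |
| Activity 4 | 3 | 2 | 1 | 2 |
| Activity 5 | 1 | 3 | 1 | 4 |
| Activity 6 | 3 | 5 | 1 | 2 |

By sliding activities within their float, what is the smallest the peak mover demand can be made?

15

Early-start (Activity 1@1, Activity 2@1, Activity 3@1, Activity 4@1, Activity 5@1, Activity 6@1) gives peak 18: d1:18  d2:15  d3:15  d4:5  d5:0.
Shift Activity 6→2.
Schedule Activity 1@1, Activity 2@1, Activity 3@1, Activity 4@1, Activity 5@1, Activity 6@2: d1:13  d2:15  d3:15  d4:10  d5:0 — peak 15.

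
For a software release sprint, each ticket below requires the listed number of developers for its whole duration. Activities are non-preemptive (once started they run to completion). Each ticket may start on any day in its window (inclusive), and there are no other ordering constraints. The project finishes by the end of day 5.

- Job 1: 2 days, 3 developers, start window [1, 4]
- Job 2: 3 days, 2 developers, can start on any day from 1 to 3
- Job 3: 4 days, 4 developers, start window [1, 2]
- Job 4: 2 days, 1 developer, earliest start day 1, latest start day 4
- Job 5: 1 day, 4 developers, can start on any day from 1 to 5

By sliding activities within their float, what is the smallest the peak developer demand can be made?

7

Early-start (Job 1@1, Job 2@1, Job 3@1, Job 4@1, Job 5@1) gives peak 14: d1:14  d2:10  d3:6  d4:4  d5:0.
Shift Job 2→3, Job 4→3, Job 5→5.
Schedule Job 1@1, Job 2@3, Job 3@1, Job 4@3, Job 5@5: d1:7  d2:7  d3:7  d4:7  d5:6 — peak 7.
Total developer-days = 34 over 5 days ⇒ peak ≥ ⌈34/5⌉ = 7, so 7 is optimal.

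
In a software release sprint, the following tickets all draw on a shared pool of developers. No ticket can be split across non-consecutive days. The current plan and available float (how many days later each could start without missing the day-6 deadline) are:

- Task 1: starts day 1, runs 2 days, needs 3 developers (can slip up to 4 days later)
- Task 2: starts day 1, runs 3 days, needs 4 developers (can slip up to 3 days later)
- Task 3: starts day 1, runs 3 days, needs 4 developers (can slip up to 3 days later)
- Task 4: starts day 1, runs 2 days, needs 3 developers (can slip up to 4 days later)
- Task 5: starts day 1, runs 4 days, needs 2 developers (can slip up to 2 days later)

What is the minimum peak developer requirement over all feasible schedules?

Early-start (Task 1@1, Task 2@1, Task 3@1, Task 4@1, Task 5@1) gives peak 16: d1:16  d2:16  d3:10  d4:2  d5:0  d6:0.
Shift Task 3→4, Task 4→3.
Schedule Task 1@1, Task 2@1, Task 3@4, Task 4@3, Task 5@1: d1:9  d2:9  d3:9  d4:9  d5:4  d6:4 — peak 9.

9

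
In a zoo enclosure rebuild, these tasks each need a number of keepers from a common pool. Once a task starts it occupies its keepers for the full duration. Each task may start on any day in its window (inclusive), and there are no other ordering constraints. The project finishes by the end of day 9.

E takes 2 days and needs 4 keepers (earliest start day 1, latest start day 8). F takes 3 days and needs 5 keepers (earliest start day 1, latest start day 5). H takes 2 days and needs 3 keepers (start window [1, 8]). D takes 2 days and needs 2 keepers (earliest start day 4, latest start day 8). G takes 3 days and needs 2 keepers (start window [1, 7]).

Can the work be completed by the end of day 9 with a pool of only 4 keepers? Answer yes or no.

no

Total keeper-days = 39; over 9 days the average is 39/9 > 4, so some day must exceed 4.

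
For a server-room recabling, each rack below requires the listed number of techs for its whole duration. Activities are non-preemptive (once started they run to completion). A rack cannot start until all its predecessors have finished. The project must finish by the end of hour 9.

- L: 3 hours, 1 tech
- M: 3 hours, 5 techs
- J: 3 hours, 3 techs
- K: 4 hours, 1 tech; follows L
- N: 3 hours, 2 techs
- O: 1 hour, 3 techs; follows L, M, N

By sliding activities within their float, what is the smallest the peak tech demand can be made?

6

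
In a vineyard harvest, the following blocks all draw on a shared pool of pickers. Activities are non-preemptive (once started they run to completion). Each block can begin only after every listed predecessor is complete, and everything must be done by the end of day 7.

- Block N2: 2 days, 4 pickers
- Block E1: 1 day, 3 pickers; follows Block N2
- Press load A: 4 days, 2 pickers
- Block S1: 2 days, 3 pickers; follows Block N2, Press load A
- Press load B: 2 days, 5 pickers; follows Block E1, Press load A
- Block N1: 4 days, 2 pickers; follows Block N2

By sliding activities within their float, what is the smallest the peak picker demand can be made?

10

Schedule Block N2@1, Block E1@3, Press load A@1, Block S1@5, Press load B@5, Block N1@3: d1:6  d2:6  d3:7  d4:4  d5:10  d6:10  d7:0 — peak 10.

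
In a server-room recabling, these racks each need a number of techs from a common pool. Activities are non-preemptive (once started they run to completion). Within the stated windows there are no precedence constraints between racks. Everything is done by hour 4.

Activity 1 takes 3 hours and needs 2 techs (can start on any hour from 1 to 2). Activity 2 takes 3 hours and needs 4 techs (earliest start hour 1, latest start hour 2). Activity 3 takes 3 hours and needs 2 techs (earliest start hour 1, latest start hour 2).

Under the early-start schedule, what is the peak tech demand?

8

Early-start schedule: Activity 1@1, Activity 2@1, Activity 3@1.
Load per hour: hour 1: 8, hour 2: 8, hour 3: 8, hour 4: 0.
Peak is 8.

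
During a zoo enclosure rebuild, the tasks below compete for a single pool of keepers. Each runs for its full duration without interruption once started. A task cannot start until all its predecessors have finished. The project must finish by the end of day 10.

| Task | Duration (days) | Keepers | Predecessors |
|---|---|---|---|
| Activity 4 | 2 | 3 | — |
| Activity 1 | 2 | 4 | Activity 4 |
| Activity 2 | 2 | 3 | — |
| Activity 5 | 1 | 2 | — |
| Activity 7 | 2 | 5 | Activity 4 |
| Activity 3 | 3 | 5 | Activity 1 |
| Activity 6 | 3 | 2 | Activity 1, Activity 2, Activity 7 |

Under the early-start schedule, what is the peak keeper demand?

Early-start schedule: Activity 4@1, Activity 1@3, Activity 2@1, Activity 5@1, Activity 7@3, Activity 3@5, Activity 6@5.
Load per day: day 1: 8, day 2: 6, day 3: 9, day 4: 9, day 5: 7, day 6: 7, day 7: 7, day 8: 0, day 9: 0, day 10: 0.
Peak is 9.

9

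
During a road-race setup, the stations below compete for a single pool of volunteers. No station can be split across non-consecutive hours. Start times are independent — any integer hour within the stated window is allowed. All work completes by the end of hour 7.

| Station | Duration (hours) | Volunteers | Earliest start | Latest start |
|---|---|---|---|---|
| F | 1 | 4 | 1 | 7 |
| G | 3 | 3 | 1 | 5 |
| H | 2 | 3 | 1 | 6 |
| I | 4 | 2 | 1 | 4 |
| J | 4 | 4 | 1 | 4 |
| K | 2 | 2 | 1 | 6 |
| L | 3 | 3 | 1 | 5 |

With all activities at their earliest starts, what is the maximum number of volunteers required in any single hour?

Early-start schedule: F@1, G@1, H@1, I@1, J@1, K@1, L@1.
Load per hour: hour 1: 21, hour 2: 17, hour 3: 12, hour 4: 6, hour 5: 0, hour 6: 0, hour 7: 0.
Peak is 21.

21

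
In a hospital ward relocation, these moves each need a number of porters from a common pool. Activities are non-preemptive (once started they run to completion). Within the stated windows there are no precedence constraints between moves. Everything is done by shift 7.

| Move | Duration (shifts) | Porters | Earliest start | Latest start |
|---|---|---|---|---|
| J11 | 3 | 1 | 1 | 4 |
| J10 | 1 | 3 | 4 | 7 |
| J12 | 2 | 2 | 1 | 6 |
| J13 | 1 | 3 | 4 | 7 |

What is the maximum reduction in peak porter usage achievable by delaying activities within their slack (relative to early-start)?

3

Early-start peak: s1:3  s2:3  s3:1  s4:6  s5:0  s6:0  s7:0 ⇒ 6.
Leveled (J11@1, J10@4, J12@1, J13@5): s1:3  s2:3  s3:1  s4:3  s5:3  s6:0  s7:0 ⇒ 3.
Reduction 6 − 3 = 3.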